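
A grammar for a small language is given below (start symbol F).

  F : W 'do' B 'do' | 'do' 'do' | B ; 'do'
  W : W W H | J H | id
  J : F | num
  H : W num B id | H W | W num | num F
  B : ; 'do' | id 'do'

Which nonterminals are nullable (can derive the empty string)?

{ } (none)

No nonterminal has an empty production or an RHS whose symbols are all nullable.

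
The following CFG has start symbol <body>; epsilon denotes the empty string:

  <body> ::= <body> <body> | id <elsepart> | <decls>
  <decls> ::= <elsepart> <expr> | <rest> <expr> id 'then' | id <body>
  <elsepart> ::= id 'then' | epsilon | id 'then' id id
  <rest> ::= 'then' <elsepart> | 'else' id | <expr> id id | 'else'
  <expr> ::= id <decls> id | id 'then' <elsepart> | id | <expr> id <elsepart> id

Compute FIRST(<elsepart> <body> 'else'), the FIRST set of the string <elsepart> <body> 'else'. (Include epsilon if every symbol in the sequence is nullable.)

Add FIRST(<elsepart>)\{epsilon} = { id }; <elsepart> is nullable, continue.
Add FIRST(<body>) = { 'else', 'then', id }; <body> is not nullable, stop.

{ 'else', 'then', id }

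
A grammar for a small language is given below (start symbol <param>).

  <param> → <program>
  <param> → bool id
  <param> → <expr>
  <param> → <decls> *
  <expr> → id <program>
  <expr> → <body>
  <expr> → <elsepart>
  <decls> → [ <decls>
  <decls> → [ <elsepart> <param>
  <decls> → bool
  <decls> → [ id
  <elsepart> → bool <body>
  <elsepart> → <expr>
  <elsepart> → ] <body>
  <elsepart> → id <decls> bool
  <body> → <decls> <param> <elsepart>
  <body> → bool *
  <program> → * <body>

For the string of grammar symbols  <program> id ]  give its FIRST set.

{ * }

Add FIRST(<program>) = { * }; <program> is not nullable, stop.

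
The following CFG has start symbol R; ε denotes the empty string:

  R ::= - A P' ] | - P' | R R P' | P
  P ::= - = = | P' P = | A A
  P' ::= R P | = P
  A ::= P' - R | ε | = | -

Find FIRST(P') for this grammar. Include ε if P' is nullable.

{ -, =, ε }

From P' ::= R P: R, P nullable, take FIRST(R) ∪ FIRST(P) = { -, = }; also ε since the whole RHS is nullable.
P' ::= = P contributes {=}.
Union: FIRST(P') = { -, =, ε }.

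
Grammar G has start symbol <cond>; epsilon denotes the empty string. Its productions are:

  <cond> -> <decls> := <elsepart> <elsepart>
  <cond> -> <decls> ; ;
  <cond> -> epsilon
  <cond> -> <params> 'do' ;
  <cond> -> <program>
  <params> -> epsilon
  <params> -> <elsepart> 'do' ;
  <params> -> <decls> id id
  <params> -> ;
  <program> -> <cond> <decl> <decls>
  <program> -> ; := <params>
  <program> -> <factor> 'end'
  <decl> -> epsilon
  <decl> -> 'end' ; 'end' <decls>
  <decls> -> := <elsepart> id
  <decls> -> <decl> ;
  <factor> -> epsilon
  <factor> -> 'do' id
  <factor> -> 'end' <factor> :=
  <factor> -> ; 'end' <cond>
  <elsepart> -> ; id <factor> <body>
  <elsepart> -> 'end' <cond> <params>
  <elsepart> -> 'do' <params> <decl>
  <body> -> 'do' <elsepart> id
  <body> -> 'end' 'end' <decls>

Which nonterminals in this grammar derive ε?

{ <cond>, <decl>, <factor>, <params> }

Directly nullable (have an epsilon-production): <cond>, <params>, <decl>, <factor>.
No other nonterminal has a production whose RHS symbols are all nullable.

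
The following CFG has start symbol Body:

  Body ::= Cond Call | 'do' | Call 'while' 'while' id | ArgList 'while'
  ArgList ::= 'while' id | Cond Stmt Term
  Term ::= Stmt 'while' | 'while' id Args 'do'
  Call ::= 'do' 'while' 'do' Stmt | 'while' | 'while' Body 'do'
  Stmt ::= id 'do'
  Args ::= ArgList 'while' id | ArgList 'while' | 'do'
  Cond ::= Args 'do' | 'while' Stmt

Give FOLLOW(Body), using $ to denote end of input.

{ $, 'do' }

Body is the start symbol, so $ ∈ FOLLOW(Body).
In Call ::= 'while' Body 'do': add FIRST('do') = { 'do' }.
Union: FOLLOW(Body) = { $, 'do' }.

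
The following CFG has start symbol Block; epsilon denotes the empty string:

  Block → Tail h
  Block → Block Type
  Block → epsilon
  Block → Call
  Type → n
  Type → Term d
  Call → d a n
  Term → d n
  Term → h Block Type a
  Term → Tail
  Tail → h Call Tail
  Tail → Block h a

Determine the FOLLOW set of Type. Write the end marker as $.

{ $, a, d, h, n }

In Block → Block Type: Type is at the end, add FOLLOW(Block) = { $, d, h, n }.
In Term → h Block Type a: add FIRST(a) = { a }.
Union: FOLLOW(Type) = { $, a, d, h, n }.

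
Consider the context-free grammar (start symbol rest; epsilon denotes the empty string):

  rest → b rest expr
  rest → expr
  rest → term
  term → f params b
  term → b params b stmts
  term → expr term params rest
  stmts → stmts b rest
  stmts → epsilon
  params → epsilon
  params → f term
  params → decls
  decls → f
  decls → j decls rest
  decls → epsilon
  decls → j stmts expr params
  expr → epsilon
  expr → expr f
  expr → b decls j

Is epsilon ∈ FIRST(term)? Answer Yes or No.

No

Nullable nonterminals: decls, expr, params, rest, stmts.
No production of term has an RHS whose symbols are all nullable, so term is not nullable.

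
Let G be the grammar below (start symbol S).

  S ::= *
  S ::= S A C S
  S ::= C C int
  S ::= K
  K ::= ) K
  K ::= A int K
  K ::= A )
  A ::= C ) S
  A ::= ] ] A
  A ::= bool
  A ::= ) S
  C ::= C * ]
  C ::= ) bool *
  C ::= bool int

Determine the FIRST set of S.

{ ), *, ], bool }

S ::= * contributes {*}.
From S ::= S A C S: add FIRST(S) = { ), *, ], bool }.
From S ::= C C int: add FIRST(C) = { ), bool }.
From S ::= K: add FIRST(K) = { ), ], bool }.
Union: FIRST(S) = { ), *, ], bool }.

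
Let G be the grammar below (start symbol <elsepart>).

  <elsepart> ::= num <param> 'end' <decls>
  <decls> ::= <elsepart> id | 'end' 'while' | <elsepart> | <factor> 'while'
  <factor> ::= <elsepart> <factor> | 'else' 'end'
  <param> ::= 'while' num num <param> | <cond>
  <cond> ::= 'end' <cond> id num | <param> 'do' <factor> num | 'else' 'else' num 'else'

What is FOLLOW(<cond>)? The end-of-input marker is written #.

{ 'do', 'end', id }

In <param> ::= <cond>: <cond> is at the end, add FOLLOW(<param>) = { 'do', 'end' }.
In <cond> ::= 'end' <cond> id num: add FIRST(id num) = { id }.
Union: FOLLOW(<cond>) = { 'do', 'end', id }.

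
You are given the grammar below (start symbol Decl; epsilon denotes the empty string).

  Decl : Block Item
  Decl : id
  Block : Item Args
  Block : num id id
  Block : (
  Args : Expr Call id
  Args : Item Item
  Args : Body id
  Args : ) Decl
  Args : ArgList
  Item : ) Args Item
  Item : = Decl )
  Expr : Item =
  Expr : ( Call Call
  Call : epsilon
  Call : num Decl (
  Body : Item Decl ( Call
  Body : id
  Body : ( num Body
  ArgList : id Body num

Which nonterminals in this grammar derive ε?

Directly nullable (have an epsilon-production): Call.
No other nonterminal has a production whose RHS symbols are all nullable.

{ Call }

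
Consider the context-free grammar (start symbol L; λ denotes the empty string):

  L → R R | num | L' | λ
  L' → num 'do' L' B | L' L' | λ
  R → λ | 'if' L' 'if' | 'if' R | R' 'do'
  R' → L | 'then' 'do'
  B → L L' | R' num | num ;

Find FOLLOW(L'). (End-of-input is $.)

{ $, 'do', 'if', 'then', num }

In L → L': L' is at the end, add FOLLOW(L) = { $, 'do', 'if', 'then', num }.
In L' → num 'do' L' B: add FIRST(B)\{λ} = { 'do', 'if', 'then', num }.
  Since B is nullable, also add FOLLOW(L') = { $, 'do', 'if', 'then', num }.
In L' → L' L': add FIRST(L')\{λ} = { num }.
  Since L' is nullable, also add FOLLOW(L') = { $, 'do', 'if', 'then', num }.
In L' → L' L': L' is at the end, add FOLLOW(L') = { $, 'do', 'if', 'then', num }.
In R → 'if' L' 'if': add FIRST('if') = { 'if' }.
In B → L L': L' is at the end, add FOLLOW(B) = { $, 'do', 'if', 'then', num }.
Union: FOLLOW(L') = { $, 'do', 'if', 'then', num }.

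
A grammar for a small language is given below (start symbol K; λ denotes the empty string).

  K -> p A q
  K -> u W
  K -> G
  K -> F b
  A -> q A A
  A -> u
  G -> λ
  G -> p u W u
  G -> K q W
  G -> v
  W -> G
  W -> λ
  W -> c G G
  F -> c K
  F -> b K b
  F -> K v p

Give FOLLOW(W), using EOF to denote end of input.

{ EOF, b, c, p, q, u, v }

In K -> u W: W is at the end, add FOLLOW(K) = { EOF, b, q, v }.
In G -> p u W u: add FIRST(u) = { u }.
In G -> K q W: W is at the end, add FOLLOW(G) = { EOF, b, c, p, q, u, v }.
Union: FOLLOW(W) = { EOF, b, c, p, q, u, v }.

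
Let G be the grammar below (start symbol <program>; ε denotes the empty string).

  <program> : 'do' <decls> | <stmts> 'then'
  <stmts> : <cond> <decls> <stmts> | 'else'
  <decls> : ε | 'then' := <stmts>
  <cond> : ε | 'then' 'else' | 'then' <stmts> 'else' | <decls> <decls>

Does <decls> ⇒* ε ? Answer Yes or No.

Yes

<decls> has an ε-production, so <decls> ⇒ ε.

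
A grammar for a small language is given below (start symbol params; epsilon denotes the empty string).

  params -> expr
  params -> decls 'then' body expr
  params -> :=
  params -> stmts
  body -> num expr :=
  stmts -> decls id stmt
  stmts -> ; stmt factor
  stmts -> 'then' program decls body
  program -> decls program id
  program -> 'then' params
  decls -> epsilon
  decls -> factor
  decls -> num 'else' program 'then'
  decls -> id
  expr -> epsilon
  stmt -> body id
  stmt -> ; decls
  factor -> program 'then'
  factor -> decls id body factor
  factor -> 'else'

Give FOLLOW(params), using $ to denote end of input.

{ $, 'else', 'then', id, num }

params is the start symbol, so $ ∈ FOLLOW(params).
In program -> 'then' params: params is at the end, add FOLLOW(program) = { 'else', 'then', id, num }.
Union: FOLLOW(params) = { $, 'else', 'then', id, num }.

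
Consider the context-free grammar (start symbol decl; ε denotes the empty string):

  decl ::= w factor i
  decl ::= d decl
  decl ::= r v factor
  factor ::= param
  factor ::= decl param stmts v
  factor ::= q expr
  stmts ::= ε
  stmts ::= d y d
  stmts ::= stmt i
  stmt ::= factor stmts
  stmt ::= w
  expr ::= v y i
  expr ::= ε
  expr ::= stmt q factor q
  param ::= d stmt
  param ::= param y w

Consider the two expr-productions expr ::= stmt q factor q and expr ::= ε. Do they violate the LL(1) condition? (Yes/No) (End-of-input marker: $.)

Yes

FIRST(stmt q factor q) = { d, q, r, w } and FIRST(ε) = { ε }.
The second alternative is nullable and FOLLOW(expr) = { $, d, i, q, r, v, w, y } shares d with FIRST of the first — conflict.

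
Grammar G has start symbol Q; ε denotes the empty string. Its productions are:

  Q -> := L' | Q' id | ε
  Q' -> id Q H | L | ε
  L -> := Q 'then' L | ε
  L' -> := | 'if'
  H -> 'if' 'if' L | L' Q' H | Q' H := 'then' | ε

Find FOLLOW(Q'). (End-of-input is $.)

{ 'if', :=, id }

In Q -> Q' id: add FIRST(id) = { id }.
In H -> L' Q' H: add FIRST(H)\{ε} = { 'if', :=, id }.
  Since H is nullable, also add FOLLOW(H) = { 'if', :=, id }.
In H -> Q' H := 'then': add FIRST(H := 'then') = { 'if', :=, id }.
Union: FOLLOW(Q') = { 'if', :=, id }.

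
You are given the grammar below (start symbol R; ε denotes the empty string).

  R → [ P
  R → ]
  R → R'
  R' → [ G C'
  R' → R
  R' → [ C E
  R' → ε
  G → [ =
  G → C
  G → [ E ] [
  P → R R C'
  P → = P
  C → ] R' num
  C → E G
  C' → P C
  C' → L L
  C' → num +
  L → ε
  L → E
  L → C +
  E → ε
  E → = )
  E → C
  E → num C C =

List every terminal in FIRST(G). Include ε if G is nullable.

G → [ = contributes {[}.
From G → C: add FIRST(C) = { =, [, ], num }.
G → [ E ] [ contributes {[}.
Union: FIRST(G) = { =, [, ], num }.

{ =, [, ], num }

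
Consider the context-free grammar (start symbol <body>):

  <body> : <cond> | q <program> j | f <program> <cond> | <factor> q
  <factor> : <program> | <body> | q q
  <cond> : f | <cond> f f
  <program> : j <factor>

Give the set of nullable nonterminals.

{ } (none)

No nonterminal has an empty production or an RHS whose symbols are all nullable.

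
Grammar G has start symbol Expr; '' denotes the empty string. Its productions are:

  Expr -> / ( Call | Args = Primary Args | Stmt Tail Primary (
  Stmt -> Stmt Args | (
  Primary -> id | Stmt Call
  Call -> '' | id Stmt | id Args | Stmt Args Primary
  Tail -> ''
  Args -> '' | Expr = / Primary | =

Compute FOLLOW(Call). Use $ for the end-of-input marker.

In Expr -> / ( Call: Call is at the end, add FOLLOW(Expr) = { $, = }.
In Primary -> Stmt Call: Call is at the end, add FOLLOW(Primary) = { $, (, /, =, id }.
Union: FOLLOW(Call) = { $, (, /, =, id }.

{ $, (, /, =, id }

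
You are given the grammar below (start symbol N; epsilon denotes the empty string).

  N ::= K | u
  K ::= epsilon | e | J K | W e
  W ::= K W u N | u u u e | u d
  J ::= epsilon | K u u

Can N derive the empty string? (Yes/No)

Yes

N ::= K and each of K is nullable, so N ⇒* epsilon.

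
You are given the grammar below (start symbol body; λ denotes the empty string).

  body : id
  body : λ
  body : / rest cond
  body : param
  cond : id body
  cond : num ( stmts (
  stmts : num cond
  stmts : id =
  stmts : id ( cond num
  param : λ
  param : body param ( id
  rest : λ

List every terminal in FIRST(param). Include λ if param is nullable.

{ (, /, id, λ }

param : λ contributes λ.
From param : body param ( id: body, param nullable, take FIRST(body) ∪ FIRST(param) ∪ {(} = { (, /, id }.
Union: FIRST(param) = { (, /, id, λ }.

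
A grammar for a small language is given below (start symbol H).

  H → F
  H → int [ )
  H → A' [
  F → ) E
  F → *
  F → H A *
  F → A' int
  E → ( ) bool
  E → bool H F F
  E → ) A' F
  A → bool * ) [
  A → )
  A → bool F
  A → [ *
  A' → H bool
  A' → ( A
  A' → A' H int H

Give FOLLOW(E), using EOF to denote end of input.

In F → ) E: E is at the end, add FOLLOW(F) = { EOF, (, ), *, [, bool, int }.
Union: FOLLOW(E) = { EOF, (, ), *, [, bool, int }.

{ EOF, (, ), *, [, bool, int }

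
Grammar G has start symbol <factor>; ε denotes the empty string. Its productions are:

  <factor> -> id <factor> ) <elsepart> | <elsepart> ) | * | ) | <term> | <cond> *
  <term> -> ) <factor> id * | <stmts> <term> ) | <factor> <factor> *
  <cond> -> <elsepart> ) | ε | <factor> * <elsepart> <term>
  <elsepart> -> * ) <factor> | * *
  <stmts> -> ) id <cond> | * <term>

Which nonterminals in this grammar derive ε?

Directly nullable (have an ε-production): <cond>.
No other nonterminal has a production whose RHS symbols are all nullable.

{ <cond> }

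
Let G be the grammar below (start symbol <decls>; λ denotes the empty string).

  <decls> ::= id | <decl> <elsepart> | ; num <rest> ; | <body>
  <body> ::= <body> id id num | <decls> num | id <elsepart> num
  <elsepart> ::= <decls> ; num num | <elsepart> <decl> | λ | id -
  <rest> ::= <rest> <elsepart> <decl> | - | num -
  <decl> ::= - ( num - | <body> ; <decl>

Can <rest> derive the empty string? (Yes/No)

No

Nullable nonterminals: <elsepart>.
No production of <rest> has an RHS whose symbols are all nullable, so <rest> is not nullable.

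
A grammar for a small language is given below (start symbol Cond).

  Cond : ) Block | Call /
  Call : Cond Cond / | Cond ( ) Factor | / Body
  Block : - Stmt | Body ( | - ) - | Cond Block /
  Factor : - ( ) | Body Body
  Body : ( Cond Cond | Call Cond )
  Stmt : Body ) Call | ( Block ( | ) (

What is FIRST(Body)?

Body : ( Cond Cond contributes {(}.
From Body : Call Cond ): add FIRST(Call) = { ), / }.
Union: FIRST(Body) = { (, ), / }.

{ (, ), / }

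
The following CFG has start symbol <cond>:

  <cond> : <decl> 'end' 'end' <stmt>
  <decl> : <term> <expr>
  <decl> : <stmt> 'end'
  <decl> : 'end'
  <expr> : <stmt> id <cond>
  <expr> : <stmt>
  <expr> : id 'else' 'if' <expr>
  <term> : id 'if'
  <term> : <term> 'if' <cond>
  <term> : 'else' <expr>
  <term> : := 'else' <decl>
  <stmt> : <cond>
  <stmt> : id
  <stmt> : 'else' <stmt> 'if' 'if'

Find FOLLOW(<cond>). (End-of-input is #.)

<cond> is the start symbol, so # ∈ FOLLOW(<cond>).
In <expr> : <stmt> id <cond>: <cond> is at the end, add FOLLOW(<expr>) = { 'else', 'end', 'if', :=, id }.
In <term> : <term> 'if' <cond>: <cond> is at the end, add FOLLOW(<term>) = { 'else', 'end', 'if', :=, id }.
In <stmt> : <cond>: <cond> is at the end, add FOLLOW(<stmt>) = { #, 'else', 'end', 'if', :=, id }.
Union: FOLLOW(<cond>) = { #, 'else', 'end', 'if', :=, id }.

{ #, 'else', 'end', 'if', :=, id }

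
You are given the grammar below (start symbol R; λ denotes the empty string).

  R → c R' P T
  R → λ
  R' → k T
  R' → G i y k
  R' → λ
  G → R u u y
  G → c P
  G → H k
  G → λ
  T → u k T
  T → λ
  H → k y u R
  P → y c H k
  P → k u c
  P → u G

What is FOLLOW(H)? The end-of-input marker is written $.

{ k }

In G → H k: add FIRST(k) = { k }.
In P → y c H k: add FIRST(k) = { k }.
Union: FOLLOW(H) = { k }.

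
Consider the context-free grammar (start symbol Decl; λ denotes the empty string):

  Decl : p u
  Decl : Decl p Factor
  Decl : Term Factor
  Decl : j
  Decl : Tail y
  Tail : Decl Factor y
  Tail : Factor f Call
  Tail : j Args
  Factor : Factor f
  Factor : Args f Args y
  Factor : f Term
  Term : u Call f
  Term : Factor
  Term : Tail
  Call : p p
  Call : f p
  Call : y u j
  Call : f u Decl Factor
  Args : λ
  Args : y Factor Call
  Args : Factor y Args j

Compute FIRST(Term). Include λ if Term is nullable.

Term : u Call f contributes {u}.
From Term : Factor: add FIRST(Factor) = { f, y }.
From Term : Tail: add FIRST(Tail) = { f, j, p, u, y }.
Union: FIRST(Term) = { f, j, p, u, y }.

{ f, j, p, u, y }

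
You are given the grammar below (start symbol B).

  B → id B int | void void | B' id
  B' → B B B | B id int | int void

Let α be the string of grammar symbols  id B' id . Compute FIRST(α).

{ id }

id is a terminal; add {id} and stop.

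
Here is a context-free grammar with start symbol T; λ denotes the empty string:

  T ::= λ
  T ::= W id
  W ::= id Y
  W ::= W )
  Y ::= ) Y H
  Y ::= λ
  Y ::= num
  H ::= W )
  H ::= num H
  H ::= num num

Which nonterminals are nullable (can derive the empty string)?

{ T, Y }

Directly nullable (have an λ-production): T, Y.
No other nonterminal has a production whose RHS symbols are all nullable.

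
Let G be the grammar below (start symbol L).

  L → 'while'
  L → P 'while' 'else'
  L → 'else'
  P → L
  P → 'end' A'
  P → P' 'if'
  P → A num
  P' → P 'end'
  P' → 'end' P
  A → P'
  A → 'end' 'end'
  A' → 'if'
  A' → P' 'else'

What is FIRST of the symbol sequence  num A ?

{ num }

num is a terminal; add {num} and stop.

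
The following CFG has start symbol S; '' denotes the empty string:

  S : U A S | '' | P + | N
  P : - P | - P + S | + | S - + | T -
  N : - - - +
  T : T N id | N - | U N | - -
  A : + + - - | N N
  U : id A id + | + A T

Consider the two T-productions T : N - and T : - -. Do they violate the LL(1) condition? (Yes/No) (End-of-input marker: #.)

FIRST(N -) = { - } and FIRST(- -) = { - }.
Both contain -, so the two alternatives are not disjoint — LL(1) conflict.

Yes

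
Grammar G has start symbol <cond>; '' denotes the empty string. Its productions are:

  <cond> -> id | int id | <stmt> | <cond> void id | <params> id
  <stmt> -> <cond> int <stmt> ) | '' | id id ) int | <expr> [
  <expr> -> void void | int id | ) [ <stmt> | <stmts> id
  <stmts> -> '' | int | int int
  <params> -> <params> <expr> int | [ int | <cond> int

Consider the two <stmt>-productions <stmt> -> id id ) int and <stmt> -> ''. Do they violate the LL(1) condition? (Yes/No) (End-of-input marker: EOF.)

FIRST(id id ) int) = { id } and FIRST('') = { '' }.
The second is nullable but FOLLOW(<stmt>) = { EOF, ), [, int, void } is disjoint from FIRST of the first.

No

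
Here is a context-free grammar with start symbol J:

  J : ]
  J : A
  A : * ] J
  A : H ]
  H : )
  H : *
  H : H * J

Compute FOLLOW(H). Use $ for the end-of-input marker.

{ *, ] }

In A : H ]: add FIRST(]) = { ] }.
In H : H * J: add FIRST(* J) = { * }.
Union: FOLLOW(H) = { *, ] }.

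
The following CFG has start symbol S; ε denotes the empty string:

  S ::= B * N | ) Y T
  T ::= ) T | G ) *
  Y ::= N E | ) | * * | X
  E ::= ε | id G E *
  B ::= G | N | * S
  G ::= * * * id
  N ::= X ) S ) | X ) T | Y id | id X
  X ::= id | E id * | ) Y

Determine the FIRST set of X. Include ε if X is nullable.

{ ), id }

X ::= id contributes {id}.
From X ::= E id *: E nullable, take FIRST(E) ∪ {id} = { id }.
X ::= ) Y contributes {)}.
Union: FIRST(X) = { ), id }.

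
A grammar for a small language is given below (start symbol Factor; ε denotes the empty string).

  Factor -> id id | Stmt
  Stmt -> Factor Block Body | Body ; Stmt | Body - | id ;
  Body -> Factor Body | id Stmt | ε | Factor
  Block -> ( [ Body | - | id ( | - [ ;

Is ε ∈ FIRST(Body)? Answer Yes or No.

Body has an ε-production, so Body ⇒ ε.

Yes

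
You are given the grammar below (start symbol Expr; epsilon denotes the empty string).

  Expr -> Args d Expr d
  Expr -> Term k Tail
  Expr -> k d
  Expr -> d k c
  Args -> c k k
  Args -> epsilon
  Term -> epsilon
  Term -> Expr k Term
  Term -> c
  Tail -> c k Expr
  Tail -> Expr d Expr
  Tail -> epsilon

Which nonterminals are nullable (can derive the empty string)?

{ Args, Tail, Term }

Directly nullable (have an epsilon-production): Args, Term, Tail.
No other nonterminal has a production whose RHS symbols are all nullable.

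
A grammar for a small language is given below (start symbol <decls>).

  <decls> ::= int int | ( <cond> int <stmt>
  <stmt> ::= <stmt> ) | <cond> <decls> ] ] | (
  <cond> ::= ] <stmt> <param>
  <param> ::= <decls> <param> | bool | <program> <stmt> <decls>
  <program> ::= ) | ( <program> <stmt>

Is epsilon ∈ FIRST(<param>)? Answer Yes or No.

No nonterminal in this grammar is nullable.
No production of <param> has an RHS whose symbols are all nullable, so <param> is not nullable.

No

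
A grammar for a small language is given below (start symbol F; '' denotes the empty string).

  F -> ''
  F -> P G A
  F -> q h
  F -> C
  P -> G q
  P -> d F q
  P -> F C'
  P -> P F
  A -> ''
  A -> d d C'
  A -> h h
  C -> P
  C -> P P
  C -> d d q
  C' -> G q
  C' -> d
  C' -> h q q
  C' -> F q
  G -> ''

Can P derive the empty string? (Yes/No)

Nullable nonterminals: A, F, G.
No production of P has an RHS whose symbols are all nullable, so P is not nullable.

No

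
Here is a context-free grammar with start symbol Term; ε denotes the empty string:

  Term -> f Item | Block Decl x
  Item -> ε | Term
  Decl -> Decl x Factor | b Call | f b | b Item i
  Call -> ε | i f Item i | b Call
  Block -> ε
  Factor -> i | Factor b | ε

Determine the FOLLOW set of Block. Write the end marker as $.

{ b, f }

In Term -> Block Decl x: add FIRST(Decl x) = { b, f }.
Union: FOLLOW(Block) = { b, f }.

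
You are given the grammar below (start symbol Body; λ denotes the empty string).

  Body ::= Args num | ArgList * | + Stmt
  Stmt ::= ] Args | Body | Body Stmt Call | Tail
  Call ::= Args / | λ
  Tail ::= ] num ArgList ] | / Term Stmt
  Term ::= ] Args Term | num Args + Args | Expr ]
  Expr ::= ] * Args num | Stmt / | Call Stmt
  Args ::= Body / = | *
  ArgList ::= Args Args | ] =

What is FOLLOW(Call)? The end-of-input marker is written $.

In Stmt ::= Body Stmt Call: Call is at the end, add FOLLOW(Stmt) = { $, *, +, /, ] }.
In Expr ::= Call Stmt: add FIRST(Stmt) = { *, +, /, ] }.
Union: FOLLOW(Call) = { $, *, +, /, ] }.

{ $, *, +, /, ] }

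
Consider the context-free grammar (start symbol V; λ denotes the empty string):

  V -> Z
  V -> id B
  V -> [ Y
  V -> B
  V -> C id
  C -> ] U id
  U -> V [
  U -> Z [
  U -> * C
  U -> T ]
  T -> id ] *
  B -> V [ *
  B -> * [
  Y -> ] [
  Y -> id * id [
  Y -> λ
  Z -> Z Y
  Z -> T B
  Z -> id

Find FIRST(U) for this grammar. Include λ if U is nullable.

{ *, [, ], id }

From U -> V [: add FIRST(V) = { *, [, ], id }.
From U -> Z [: add FIRST(Z) = { id }.
U -> * C contributes {*}.
From U -> T ]: add FIRST(T) = { id }.
Union: FIRST(U) = { *, [, ], id }.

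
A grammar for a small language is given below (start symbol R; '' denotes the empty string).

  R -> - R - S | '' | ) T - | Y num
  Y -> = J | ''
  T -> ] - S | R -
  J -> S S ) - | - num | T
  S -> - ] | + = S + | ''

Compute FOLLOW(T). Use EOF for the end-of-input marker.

{ -, num }

In R -> ) T -: add FIRST(-) = { - }.
In J -> T: T is at the end, add FOLLOW(J) = { num }.
Union: FOLLOW(T) = { -, num }.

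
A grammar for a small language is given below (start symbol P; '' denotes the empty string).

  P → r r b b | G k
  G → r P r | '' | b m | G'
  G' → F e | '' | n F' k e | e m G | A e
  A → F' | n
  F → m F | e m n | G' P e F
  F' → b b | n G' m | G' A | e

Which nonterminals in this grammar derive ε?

{ G, G' }

Directly nullable (have an ''-production): G, G'.
No other nonterminal has a production whose RHS symbols are all nullable.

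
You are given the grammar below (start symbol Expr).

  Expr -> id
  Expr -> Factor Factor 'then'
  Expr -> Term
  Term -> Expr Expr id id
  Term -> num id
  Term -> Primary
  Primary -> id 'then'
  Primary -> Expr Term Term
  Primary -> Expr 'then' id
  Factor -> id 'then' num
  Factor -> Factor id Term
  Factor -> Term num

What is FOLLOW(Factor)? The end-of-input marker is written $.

{ 'then', id, num }

In Expr -> Factor Factor 'then': add FIRST(Factor 'then') = { id, num }.
In Expr -> Factor Factor 'then': add FIRST('then') = { 'then' }.
In Factor -> Factor id Term: add FIRST(id Term) = { id }.
Union: FOLLOW(Factor) = { 'then', id, num }.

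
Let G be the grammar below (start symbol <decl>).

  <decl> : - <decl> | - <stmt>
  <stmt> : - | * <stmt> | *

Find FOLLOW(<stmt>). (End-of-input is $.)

{ $ }

In <decl> : - <stmt>: <stmt> is at the end, add FOLLOW(<decl>) = { $ }.
In <stmt> : * <stmt>: <stmt> is at the end, add FOLLOW(<stmt>) = { $ }.
Union: FOLLOW(<stmt>) = { $ }.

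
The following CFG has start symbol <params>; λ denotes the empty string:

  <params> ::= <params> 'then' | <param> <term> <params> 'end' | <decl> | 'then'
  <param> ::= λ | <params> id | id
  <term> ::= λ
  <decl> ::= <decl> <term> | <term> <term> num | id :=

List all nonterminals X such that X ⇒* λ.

Directly nullable (have an λ-production): <param>, <term>.
No other nonterminal has a production whose RHS symbols are all nullable.

{ <param>, <term> }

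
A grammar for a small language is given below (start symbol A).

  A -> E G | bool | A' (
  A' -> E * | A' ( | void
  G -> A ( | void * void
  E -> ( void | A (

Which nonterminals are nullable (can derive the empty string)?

No nonterminal has an empty production or an RHS whose symbols are all nullable.

{ } (none)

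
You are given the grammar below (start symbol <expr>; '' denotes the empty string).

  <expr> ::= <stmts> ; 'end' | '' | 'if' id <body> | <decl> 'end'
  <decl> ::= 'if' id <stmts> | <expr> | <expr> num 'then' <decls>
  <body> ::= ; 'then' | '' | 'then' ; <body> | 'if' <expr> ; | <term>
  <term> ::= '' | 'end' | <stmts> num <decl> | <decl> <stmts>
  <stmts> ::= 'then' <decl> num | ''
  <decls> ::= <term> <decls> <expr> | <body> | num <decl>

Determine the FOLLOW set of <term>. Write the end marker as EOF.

{ EOF, 'end', 'if', 'then', ;, num }

In <body> ::= <term>: <term> is at the end, add FOLLOW(<body>) = { EOF, 'end', 'if', 'then', ;, num }.
In <decls> ::= <term> <decls> <expr>: add FIRST(<decls> <expr>)\{''} = { 'end', 'if', 'then', ;, num }.
  Since <decls> <expr> is nullable, also add FOLLOW(<decls>) = { EOF, 'end', 'if', 'then', ;, num }.
Union: FOLLOW(<term>) = { EOF, 'end', 'if', 'then', ;, num }.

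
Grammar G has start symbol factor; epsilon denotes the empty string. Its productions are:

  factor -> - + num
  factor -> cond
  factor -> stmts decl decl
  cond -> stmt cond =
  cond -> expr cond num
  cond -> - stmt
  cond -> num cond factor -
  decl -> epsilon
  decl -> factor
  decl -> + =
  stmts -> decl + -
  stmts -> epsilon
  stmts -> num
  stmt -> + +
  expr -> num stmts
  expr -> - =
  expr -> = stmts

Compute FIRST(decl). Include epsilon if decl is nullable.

{ +, -, =, num, epsilon }

decl -> epsilon contributes epsilon.
From decl -> factor: add FIRST(factor) = { +, -, =, num, epsilon } (including epsilon since factor is nullable).
decl -> + = contributes {+}.
Union: FIRST(decl) = { +, -, =, num, epsilon }.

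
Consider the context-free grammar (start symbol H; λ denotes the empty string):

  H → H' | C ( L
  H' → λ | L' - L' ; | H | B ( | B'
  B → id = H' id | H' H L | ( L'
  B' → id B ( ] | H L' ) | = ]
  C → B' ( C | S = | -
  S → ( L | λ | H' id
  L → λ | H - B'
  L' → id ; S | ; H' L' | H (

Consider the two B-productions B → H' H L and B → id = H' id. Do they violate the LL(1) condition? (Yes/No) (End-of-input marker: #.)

FIRST(H' H L) = { (, -, ;, =, id, λ } and FIRST(id = H' id) = { id }.
Both contain id, so the two alternatives are not disjoint — LL(1) conflict.

Yes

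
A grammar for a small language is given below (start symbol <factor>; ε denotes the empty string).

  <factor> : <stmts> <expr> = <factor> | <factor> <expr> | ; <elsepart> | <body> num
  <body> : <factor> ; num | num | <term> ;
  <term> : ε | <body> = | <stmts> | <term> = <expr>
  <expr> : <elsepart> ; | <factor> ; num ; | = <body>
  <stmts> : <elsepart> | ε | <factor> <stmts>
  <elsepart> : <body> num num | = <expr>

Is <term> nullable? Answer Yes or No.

Yes

<term> has an ε-production, so <term> ⇒ ε.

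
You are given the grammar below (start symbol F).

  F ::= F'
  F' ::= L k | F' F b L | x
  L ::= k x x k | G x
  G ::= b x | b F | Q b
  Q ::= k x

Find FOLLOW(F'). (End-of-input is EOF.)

In F ::= F': F' is at the end, add FOLLOW(F) = { EOF, b, x }.
In F' ::= F' F b L: add FIRST(F b L) = { b, k, x }.
Union: FOLLOW(F') = { EOF, b, k, x }.

{ EOF, b, k, x }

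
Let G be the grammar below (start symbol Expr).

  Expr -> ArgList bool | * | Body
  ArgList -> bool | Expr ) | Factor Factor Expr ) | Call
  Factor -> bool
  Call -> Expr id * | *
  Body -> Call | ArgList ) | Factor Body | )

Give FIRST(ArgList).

ArgList -> bool contributes {bool}.
From ArgList -> Expr ): add FIRST(Expr) = { ), *, bool }.
From ArgList -> Factor Factor Expr ): add FIRST(Factor) = { bool }.
From ArgList -> Call: add FIRST(Call) = { ), *, bool }.
Union: FIRST(ArgList) = { ), *, bool }.

{ ), *, bool }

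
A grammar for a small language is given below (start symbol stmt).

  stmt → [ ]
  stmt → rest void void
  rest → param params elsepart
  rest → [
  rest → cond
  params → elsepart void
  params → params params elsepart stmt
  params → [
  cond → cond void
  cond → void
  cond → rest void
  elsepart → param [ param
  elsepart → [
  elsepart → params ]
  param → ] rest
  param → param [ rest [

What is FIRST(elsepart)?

From elsepart → param [ param: add FIRST(param) = { ] }.
elsepart → [ contributes {[}.
From elsepart → params ]: add FIRST(params) = { [, ] }.
Union: FIRST(elsepart) = { [, ] }.

{ [, ] }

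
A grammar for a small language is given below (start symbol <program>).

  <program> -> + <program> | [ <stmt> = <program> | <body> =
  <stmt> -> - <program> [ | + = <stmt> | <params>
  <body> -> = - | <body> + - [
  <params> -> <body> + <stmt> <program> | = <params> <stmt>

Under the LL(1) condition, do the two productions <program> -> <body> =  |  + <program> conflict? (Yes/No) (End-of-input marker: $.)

No

FIRST(<body> =) = { = } and FIRST(+ <program>) = { + }.
The FIRST sets are disjoint and neither alternative is nullable — no conflict.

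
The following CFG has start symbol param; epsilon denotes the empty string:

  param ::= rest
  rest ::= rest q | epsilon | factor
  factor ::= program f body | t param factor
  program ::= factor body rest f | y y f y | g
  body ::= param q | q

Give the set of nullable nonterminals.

Directly nullable (have an epsilon-production): rest.
param ::= rest with every symbol nullable, so param is nullable.
No other nonterminal has a production whose RHS symbols are all nullable.

{ param, rest }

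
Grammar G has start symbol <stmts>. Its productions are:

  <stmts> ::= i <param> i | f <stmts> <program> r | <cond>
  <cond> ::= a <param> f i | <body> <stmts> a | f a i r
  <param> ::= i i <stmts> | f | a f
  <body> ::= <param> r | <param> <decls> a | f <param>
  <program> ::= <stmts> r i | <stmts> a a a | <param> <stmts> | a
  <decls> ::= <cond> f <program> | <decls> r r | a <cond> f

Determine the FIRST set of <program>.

{ a, f, i }

From <program> ::= <stmts> r i: add FIRST(<stmts>) = { a, f, i }.
From <program> ::= <stmts> a a a: add FIRST(<stmts>) = { a, f, i }.
From <program> ::= <param> <stmts>: add FIRST(<param>) = { a, f, i }.
<program> ::= a contributes {a}.
Union: FIRST(<program>) = { a, f, i }.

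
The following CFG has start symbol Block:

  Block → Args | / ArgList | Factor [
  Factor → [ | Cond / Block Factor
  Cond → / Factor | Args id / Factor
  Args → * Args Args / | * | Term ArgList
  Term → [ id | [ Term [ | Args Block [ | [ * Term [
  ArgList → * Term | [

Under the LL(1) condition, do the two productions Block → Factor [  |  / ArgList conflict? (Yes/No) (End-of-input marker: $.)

Yes

FIRST(Factor [) = { *, /, [ } and FIRST(/ ArgList) = { / }.
Both contain /, so the two alternatives are not disjoint — LL(1) conflict.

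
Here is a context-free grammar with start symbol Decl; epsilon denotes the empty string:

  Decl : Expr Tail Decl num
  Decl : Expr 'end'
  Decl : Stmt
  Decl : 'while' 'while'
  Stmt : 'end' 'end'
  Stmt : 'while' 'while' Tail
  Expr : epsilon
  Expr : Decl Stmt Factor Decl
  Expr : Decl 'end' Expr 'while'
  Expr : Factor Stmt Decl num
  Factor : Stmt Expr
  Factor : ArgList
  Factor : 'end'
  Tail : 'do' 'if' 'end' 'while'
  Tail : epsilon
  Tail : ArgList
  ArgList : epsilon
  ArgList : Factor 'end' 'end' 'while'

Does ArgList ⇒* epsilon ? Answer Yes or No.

ArgList has an epsilon-production, so ArgList ⇒ epsilon.

Yes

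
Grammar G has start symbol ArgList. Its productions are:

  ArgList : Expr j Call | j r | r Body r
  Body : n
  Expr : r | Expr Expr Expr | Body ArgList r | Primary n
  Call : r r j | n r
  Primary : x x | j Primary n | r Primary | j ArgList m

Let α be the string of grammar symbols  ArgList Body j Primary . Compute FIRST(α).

Add FIRST(ArgList) = { j, n, r, x }; ArgList is not nullable, stop.

{ j, n, r, x }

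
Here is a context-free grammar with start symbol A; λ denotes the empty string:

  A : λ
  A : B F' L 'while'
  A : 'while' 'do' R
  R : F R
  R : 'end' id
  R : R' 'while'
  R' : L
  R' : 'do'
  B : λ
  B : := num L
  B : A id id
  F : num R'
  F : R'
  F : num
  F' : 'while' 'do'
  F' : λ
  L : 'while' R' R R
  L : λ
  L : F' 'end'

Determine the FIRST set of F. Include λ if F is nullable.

{ 'do', 'end', 'while', num, λ }

F : num R' contributes {num}.
From F : R': add FIRST(R') = { 'do', 'end', 'while', λ } (including λ since R' is nullable).
F : num contributes {num}.
Union: FIRST(F) = { 'do', 'end', 'while', num, λ }.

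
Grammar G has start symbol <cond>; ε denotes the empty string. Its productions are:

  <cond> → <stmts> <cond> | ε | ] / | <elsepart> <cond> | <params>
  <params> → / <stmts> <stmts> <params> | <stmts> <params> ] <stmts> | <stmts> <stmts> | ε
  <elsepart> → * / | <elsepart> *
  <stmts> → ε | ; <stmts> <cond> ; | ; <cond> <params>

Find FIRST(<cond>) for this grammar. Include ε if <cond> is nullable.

From <cond> → <stmts> <cond>: <stmts>, <cond> nullable, take FIRST(<stmts>) ∪ FIRST(<cond>) = { *, /, ;, ] }; also ε since the whole RHS is nullable.
<cond> → ε contributes ε.
<cond> → ] / contributes {]}.
From <cond> → <elsepart> <cond>: add FIRST(<elsepart>) = { * }.
From <cond> → <params>: add FIRST(<params>) = { /, ;, ], ε } (including ε since <params> is nullable).
Union: FIRST(<cond>) = { *, /, ;, ], ε }.

{ *, /, ;, ], ε }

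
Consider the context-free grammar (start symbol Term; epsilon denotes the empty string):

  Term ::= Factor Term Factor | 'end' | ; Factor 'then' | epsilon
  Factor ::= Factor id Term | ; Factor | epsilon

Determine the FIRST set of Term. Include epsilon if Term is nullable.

{ 'end', ;, id, epsilon }

From Term ::= Factor Term Factor: Factor, Term, Factor nullable, take FIRST(Factor) ∪ FIRST(Term) ∪ FIRST(Factor) = { 'end', ;, id }; also epsilon since the whole RHS is nullable.
Term ::= 'end' contributes {'end'}.
Term ::= ; Factor 'then' contributes {;}.
Term ::= epsilon contributes epsilon.
Union: FIRST(Term) = { 'end', ;, id, epsilon }.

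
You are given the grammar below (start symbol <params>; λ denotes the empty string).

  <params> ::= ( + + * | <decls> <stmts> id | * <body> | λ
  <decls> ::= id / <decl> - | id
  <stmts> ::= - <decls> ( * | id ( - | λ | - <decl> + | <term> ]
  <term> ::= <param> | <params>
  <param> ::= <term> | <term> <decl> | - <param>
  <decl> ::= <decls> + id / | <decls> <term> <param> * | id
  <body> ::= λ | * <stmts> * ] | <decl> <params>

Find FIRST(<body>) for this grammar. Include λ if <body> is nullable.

{ *, id, λ }

<body> ::= λ contributes λ.
<body> ::= * <stmts> * ] contributes {*}.
From <body> ::= <decl> <params>: add FIRST(<decl>) = { id }.
Union: FIRST(<body>) = { *, id, λ }.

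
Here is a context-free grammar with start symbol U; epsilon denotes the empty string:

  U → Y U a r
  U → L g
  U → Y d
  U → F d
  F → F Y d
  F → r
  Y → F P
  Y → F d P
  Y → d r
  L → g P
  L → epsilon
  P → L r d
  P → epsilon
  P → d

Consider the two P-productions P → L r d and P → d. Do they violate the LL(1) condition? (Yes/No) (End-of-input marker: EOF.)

FIRST(L r d) = { g, r } and FIRST(d) = { d }.
The FIRST sets are disjoint and neither alternative is nullable — no conflict.

No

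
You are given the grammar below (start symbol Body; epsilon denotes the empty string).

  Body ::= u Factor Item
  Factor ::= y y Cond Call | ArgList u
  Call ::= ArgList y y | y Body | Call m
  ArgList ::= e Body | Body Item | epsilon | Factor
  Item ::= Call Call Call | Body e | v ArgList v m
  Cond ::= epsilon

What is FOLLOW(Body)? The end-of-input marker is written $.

Body is the start symbol, so $ ∈ FOLLOW(Body).
In Call ::= y Body: Body is at the end, add FOLLOW(Call) = { $, e, m, u, v, y }.
In ArgList ::= e Body: Body is at the end, add FOLLOW(ArgList) = { u, v, y }.
In ArgList ::= Body Item: add FIRST(Item) = { e, u, v, y }.
In Item ::= Body e: add FIRST(e) = { e }.
Union: FOLLOW(Body) = { $, e, m, u, v, y }.

{ $, e, m, u, v, y }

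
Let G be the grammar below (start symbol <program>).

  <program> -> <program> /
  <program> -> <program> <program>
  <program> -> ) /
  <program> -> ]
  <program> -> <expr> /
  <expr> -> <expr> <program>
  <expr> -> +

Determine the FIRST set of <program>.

{ ), +, ] }

From <program> -> <program> /: add FIRST(<program>) = { ), +, ] }.
From <program> -> <program> <program>: add FIRST(<program>) = { ), +, ] }.
<program> -> ) / contributes {)}.
<program> -> ] contributes {]}.
From <program> -> <expr> /: add FIRST(<expr>) = { + }.
Union: FIRST(<program>) = { ), +, ] }.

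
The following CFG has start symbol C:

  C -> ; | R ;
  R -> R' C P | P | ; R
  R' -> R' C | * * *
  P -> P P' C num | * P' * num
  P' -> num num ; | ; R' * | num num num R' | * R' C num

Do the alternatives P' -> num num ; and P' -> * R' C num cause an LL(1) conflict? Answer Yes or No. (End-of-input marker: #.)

FIRST(num num ;) = { num } and FIRST(* R' C num) = { * }.
The FIRST sets are disjoint and neither alternative is nullable — no conflict.

No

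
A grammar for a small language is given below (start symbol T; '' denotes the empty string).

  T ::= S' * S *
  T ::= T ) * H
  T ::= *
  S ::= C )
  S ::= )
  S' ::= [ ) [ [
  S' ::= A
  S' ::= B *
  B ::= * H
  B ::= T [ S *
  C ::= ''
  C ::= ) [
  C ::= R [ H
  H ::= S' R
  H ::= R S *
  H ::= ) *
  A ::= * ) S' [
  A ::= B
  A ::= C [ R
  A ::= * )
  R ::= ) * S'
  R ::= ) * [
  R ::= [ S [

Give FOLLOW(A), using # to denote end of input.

In S' ::= A: A is at the end, add FOLLOW(S') = { #, ), *, [ }.
Union: FOLLOW(A) = { #, ), *, [ }.

{ #, ), *, [ }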